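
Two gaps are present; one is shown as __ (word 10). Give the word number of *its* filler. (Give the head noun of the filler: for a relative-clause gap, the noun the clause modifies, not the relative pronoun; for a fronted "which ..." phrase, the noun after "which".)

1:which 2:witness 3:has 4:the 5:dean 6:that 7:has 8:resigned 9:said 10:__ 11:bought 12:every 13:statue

2

The marked gap is the subject of "bought".
Its filler is the fronted wh-phrase "which witness", at word 2.
(The other dependency links word 5 to a gap after word 6.)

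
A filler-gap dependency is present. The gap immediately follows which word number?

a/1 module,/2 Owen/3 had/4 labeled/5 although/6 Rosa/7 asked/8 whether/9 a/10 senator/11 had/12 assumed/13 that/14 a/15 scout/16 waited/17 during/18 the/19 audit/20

5

The displaced element is "a module" (word 2).
It functions as the direct object of "labeled", so the gap sits immediately after word 5 ("labeled").
Base order: Owen had labeled a module although Rosa asked whether a senator had assumed that a scout waited during the audit.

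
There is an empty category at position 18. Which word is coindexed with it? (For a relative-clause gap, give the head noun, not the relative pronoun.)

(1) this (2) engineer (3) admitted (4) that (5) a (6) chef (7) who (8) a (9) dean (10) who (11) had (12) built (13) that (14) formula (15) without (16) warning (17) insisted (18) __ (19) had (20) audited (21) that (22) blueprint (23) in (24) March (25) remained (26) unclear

The gap at 18 is the subject of "audited", inside a relative clause.
The relative pronoun is "who" (word 7); it is bound by the head noun immediately before it.
Its filler is the head noun "chef", at word 6.

6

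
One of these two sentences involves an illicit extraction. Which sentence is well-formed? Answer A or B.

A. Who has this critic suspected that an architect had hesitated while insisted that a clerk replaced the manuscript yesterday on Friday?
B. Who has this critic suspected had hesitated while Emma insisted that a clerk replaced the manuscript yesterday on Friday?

In A, the wh-phrase is extracted from inside an adjunct island (introduced by "while"), which blocks movement.
In B, the extraction path crosses only that-complement boundaries, which are transparent.
So B is grammatical.

B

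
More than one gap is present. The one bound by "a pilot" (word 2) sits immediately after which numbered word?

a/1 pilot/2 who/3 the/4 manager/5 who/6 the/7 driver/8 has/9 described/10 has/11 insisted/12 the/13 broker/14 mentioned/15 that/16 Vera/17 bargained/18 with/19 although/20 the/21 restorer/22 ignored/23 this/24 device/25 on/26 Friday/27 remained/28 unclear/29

19

The displaced element is "a pilot" (word 2).
It is linked across 2 clause boundaries (Ø → that).
It functions as the object of the preposition "with" of "bargained", so the gap sits immediately after word 19 ("with").
Base order: The manager who the driver has described has insisted the broker mentioned that Vera bargained with a pilot although the restorer ignored this device on Friday.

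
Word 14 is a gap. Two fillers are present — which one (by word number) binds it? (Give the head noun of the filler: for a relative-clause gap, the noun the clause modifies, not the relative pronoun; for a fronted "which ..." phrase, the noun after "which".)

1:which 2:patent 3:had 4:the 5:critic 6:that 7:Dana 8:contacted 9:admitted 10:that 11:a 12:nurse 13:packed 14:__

2

The marked gap is the direct object of "packed".
Its filler is the fronted wh-phrase "which patent", at word 2.
(The other dependency links word 5 to a gap after word 8.)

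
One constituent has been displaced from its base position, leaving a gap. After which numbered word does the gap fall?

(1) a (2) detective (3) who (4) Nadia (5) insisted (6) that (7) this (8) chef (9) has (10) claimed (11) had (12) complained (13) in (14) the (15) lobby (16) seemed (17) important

The displaced element is "a detective" (word 2).
It is linked across 2 clause boundaries (that → Ø).
It functions as the subject of "complained", so the gap sits immediately after word 10 ("claimed").
Base order: Nadia insisted that this chef has claimed that a detective had complained in the lobby.

10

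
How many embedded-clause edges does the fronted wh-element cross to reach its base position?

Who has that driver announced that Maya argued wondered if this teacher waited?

2

"who" is extracted from the subject of "wondered".
Boundaries crossed, outermost first: [that], [Ø] — 2 in total.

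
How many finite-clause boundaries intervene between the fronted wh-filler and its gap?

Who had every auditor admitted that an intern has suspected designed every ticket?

2

"who" is extracted from the subject of "designed".
Boundaries crossed, outermost first: [that], [Ø] — 2 in total.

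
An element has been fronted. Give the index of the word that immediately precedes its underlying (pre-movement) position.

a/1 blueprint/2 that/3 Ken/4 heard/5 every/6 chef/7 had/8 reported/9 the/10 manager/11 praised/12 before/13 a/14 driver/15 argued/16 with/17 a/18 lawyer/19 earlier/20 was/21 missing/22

12

The displaced element is "a blueprint" (word 2).
It is linked across 2 clause boundaries (Ø → Ø).
It functions as the direct object of "praised", so the gap sits immediately after word 12 ("praised").
Base order: Ken heard every chef had reported the manager praised a blueprint before a driver argued with a lawyer earlier.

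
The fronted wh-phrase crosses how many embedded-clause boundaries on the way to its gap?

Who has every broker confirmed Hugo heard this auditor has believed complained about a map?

3

"who" is extracted from the subject of "complained".
Boundaries crossed, outermost first: [Ø], [Ø], [Ø] — 3 in total.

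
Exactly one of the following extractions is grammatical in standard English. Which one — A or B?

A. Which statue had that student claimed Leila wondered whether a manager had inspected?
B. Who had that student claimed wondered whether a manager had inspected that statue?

B

In A, the wh-phrase is extracted from inside a wh-island (introduced by "whether"), which blocks movement.
In B, the extraction path crosses only that-complement boundaries, which are transparent.
So B is grammatical.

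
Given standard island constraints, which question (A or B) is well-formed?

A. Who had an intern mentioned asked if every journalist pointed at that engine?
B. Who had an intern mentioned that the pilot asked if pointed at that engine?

In B, the wh-phrase is extracted from inside a wh-island (introduced by "if"), which blocks movement.
In A, the extraction path crosses only that-complement boundaries, which are transparent.
So A is grammatical.

A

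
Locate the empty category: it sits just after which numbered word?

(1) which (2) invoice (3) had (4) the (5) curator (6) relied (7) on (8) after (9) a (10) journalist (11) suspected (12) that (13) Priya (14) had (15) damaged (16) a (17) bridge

7

The displaced element is "which invoice" (word 2).
It functions as the object of the preposition "on" of "relied", so the gap sits immediately after word 7 ("on").
Base order: The curator had relied on which invoice after a journalist suspected that Priya had damaged a bridge.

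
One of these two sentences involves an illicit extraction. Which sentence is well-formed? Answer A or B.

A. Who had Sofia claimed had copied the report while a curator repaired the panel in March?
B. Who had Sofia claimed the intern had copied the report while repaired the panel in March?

A

In B, the wh-phrase is extracted from inside an adjunct island (introduced by "while"), which blocks movement.
In A, the extraction path crosses only that-complement boundaries, which are transparent.
So A is grammatical.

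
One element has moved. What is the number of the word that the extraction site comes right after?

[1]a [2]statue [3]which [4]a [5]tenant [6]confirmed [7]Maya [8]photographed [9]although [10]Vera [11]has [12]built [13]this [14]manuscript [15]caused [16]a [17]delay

8

The displaced element is "a statue" (word 2).
It is linked across 1 clause boundary (Ø).
It functions as the direct object of "photographed", so the gap sits immediately after word 8 ("photographed").
Base order: A tenant confirmed Maya photographed a statue although Vera has built this manuscript.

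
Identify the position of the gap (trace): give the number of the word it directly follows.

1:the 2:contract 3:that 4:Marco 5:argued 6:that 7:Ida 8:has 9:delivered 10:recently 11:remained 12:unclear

9

The displaced element is "the contract" (word 2).
It is linked across 1 clause boundary (that).
It functions as the direct object of "delivered", so the gap sits immediately after word 9 ("delivered").
Base order: Marco argued that Ida has delivered the contract recently.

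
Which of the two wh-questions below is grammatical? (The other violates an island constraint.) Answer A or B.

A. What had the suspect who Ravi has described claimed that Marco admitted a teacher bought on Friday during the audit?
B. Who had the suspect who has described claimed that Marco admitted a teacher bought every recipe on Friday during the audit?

A

In B, the wh-phrase is extracted from inside a complex-NP island (relative clause) (introduced by "who"), which blocks movement.
In A, the extraction path crosses only that-complement boundaries, which are transparent.
So A is grammatical.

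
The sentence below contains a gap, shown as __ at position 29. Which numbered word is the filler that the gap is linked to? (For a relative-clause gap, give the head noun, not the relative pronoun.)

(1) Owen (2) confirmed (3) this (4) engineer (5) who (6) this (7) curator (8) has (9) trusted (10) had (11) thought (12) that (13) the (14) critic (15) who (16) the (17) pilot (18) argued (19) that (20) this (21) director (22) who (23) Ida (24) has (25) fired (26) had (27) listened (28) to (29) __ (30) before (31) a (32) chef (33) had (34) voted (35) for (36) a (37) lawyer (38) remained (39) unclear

The gap at 29 is the prepositional object of "listened", inside a relative clause.
The relative pronoun is "who" (word 15); it is bound by the head noun immediately before it.
Its filler is the head noun "critic", at word 14.

14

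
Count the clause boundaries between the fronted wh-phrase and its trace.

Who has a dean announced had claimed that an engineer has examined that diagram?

1

"who" is extracted from the subject of "claimed".
Boundaries crossed, outermost first: [Ø] — 1 in total.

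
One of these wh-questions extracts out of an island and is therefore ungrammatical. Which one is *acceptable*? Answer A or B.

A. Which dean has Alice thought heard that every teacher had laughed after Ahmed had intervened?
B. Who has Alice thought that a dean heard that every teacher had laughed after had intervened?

In B, the wh-phrase is extracted from inside an adjunct island (introduced by "after"), which blocks movement.
In A, the extraction path crosses only that-complement boundaries, which are transparent.
So A is grammatical.

A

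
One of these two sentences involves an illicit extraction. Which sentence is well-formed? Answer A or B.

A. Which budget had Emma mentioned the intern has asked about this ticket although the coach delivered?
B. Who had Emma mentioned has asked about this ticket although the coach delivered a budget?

B

In A, the wh-phrase is extracted from inside an adjunct island (introduced by "although"), which blocks movement.
In B, the extraction path crosses only that-complement boundaries, which are transparent.
So B is grammatical.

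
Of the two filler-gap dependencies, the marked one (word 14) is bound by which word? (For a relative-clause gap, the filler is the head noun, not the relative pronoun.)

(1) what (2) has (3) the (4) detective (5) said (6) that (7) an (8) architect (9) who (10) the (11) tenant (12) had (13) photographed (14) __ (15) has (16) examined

The marked gap is inside the relative clause, the direct object of "photographed".
Its filler is the head noun "architect" (via "who"), at word 8.
(The other dependency links word 1 to a gap after word 16.)

8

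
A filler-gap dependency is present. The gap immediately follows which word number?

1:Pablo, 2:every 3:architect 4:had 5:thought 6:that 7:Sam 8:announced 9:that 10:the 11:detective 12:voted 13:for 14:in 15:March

13

The displaced element is "Pablo" (word 1).
It is linked across 2 clause boundaries (that → that).
It functions as the object of the preposition "for" of "voted", so the gap sits immediately after word 13 ("for").
Base order: Every architect had thought that Sam announced that the detective voted for Pablo in March.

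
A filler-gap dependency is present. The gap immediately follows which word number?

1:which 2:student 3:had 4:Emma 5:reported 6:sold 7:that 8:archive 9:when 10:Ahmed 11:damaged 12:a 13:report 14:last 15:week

5

The displaced element is "which student" (word 2).
It is linked across 1 clause boundary (Ø).
It functions as the subject of "sold", so the gap sits immediately after word 5 ("reported").
Base order: Emma had reported which student sold that archive when Ahmed damaged a report last week.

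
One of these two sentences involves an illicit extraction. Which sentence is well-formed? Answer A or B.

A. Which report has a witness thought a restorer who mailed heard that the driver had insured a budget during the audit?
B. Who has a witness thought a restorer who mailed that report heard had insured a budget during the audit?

In A, the wh-phrase is extracted from inside a complex-NP island (relative clause) (introduced by "who"), which blocks movement.
In B, the extraction path crosses only that-complement boundaries, which are transparent.
So B is grammatical.

B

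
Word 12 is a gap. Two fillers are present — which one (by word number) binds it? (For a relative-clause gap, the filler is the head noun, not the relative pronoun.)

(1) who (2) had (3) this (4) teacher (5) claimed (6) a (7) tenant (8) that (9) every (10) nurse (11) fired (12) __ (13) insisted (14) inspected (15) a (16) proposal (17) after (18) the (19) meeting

The marked gap is inside the relative clause, the direct object of "fired".
Its filler is the head noun "tenant" (via "that"), at word 7.
(The other dependency links word 1 to a gap after word 13.)

7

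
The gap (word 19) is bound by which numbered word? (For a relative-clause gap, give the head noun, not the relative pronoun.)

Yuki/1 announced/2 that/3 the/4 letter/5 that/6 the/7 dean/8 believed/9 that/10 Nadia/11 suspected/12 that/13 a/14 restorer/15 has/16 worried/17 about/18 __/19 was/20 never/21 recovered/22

5

The gap at 19 is the prepositional object of "worried", inside a relative clause.
The relative pronoun is "that" (word 6); it is bound by the head noun immediately before it.
Its filler is the head noun "letter", at word 5.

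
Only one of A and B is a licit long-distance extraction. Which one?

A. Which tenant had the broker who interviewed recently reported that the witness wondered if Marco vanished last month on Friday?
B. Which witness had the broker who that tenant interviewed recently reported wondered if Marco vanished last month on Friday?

In A, the wh-phrase is extracted from inside a complex-NP island (relative clause) (introduced by "who"), which blocks movement.
In B, the extraction path crosses only that-complement boundaries, which are transparent.
So B is grammatical.

B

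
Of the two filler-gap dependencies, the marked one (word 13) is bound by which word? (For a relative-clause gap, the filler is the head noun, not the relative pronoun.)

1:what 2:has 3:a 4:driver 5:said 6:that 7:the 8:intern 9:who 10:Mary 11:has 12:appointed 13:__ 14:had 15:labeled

The marked gap is inside the relative clause, the direct object of "appointed".
Its filler is the head noun "intern" (via "who"), at word 8.
(The other dependency links word 1 to a gap after word 15.)

8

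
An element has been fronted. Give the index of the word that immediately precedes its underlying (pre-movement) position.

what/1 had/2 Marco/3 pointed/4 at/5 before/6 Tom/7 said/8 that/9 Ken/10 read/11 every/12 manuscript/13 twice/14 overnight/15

The displaced element is "what" (word 1).
It functions as the object of the preposition "at" of "pointed", so the gap sits immediately after word 5 ("at").
Base order: Marco had pointed at what before Tom said that Ken read every manuscript twice overnight.

5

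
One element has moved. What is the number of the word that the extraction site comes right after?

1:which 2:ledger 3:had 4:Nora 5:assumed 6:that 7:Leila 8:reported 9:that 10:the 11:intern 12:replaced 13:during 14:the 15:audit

The displaced element is "which ledger" (word 2).
It is linked across 2 clause boundaries (that → that).
It functions as the direct object of "replaced", so the gap sits immediately after word 12 ("replaced").
Base order: Nora had assumed that Leila reported that the intern replaced which ledger during the audit.

12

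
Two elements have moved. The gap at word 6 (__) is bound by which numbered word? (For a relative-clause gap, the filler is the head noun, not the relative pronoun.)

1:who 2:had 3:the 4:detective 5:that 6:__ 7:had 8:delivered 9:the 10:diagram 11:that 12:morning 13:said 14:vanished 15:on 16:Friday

The marked gap is inside the relative clause, the subject of "delivered".
Its filler is the head noun "detective" (via "that"), at word 4.
(The other dependency links word 1 to a gap after word 13.)

4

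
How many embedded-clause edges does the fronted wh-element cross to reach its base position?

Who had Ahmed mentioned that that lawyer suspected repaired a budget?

"who" is extracted from the subject of "repaired".
Boundaries crossed, outermost first: [that], [Ø] — 2 in total.

2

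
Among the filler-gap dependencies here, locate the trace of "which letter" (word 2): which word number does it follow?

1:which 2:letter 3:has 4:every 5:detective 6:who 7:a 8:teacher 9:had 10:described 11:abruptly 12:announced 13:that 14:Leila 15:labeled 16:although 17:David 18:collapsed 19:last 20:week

The displaced element is "which letter" (word 2).
It is linked across 1 clause boundary (that).
It functions as the direct object of "labeled", so the gap sits immediately after word 15 ("labeled").
Base order: Every detective who a teacher had described abruptly has announced that Leila labeled which letter although David collapsed last week.

15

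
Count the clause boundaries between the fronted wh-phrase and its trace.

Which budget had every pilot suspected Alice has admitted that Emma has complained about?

2

"which budget" is extracted from the PP object of "complained".
Boundaries crossed, outermost first: [Ø], [that] — 2 in total.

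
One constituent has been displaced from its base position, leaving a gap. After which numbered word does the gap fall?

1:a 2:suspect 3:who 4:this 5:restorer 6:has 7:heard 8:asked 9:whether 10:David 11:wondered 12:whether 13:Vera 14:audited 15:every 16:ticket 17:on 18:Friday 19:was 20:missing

7

The displaced element is "a suspect" (word 2).
It is linked across 1 clause boundary (Ø).
It functions as the subject of "asked", so the gap sits immediately after word 7 ("heard").
Base order: This restorer has heard a suspect asked whether David wondered whether Vera audited every ticket on Friday.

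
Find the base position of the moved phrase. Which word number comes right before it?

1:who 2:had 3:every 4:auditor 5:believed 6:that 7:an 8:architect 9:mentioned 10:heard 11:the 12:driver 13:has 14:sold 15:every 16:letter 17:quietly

9

The displaced element is "who" (word 1).
It is linked across 2 clause boundaries (that → Ø).
It functions as the subject of "heard", so the gap sits immediately after word 9 ("mentioned").
Base order: Every auditor had believed that an architect mentioned who heard the driver has sold every letter quietly.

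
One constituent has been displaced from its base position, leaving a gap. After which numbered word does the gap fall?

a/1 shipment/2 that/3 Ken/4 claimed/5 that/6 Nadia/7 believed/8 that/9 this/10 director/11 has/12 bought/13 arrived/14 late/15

13

The displaced element is "a shipment" (word 2).
It is linked across 2 clause boundaries (that → that).
It functions as the direct object of "bought", so the gap sits immediately after word 13 ("bought").
Base order: Ken claimed that Nadia believed that this director has bought a shipment.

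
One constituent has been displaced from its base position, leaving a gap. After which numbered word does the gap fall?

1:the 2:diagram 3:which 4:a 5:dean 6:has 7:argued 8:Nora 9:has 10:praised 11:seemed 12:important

The displaced element is "the diagram" (word 2).
It is linked across 1 clause boundary (Ø).
It functions as the direct object of "praised", so the gap sits immediately after word 10 ("praised").
Base order: A dean has argued Nora has praised the diagram.

10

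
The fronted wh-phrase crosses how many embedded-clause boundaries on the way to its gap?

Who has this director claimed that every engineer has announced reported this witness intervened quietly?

2

"who" is extracted from the subject of "reported".
Boundaries crossed, outermost first: [that], [Ø] — 2 in total.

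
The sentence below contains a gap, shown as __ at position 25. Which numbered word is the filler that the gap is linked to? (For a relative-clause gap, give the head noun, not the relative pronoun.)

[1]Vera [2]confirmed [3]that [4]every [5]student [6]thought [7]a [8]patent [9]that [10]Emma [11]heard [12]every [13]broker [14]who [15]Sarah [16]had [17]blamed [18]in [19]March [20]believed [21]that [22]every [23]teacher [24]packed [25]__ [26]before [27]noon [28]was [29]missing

8

The gap at 25 is the object of "packed", inside a relative clause.
The relative pronoun is "that" (word 9); it is bound by the head noun immediately before it.
Its filler is the head noun "patent", at word 8.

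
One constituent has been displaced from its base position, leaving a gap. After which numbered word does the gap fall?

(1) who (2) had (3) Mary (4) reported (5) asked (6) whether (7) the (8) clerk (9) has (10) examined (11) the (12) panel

4

The displaced element is "who" (word 1).
It is linked across 1 clause boundary (Ø).
It functions as the subject of "asked", so the gap sits immediately after word 4 ("reported").
Base order: Mary had reported that who asked whether the clerk has examined the panel.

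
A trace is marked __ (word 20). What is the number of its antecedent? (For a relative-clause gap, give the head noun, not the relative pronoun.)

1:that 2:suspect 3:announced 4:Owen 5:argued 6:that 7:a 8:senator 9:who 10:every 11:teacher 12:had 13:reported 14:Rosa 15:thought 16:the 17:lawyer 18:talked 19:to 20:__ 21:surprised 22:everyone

8

The gap at 20 is the prepositional object of "talked", inside a relative clause.
The relative pronoun is "who" (word 9); it is bound by the head noun immediately before it.
Its filler is the head noun "senator", at word 8.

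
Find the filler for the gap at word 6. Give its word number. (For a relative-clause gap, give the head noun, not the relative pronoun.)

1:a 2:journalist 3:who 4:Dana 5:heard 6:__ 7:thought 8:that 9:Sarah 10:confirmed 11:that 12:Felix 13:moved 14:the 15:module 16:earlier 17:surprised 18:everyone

The gap at 6 is the subject of "thought", inside a relative clause.
The relative pronoun is "who" (word 3); it is bound by the head noun immediately before it.
Its filler is the head noun "journalist", at word 2.

2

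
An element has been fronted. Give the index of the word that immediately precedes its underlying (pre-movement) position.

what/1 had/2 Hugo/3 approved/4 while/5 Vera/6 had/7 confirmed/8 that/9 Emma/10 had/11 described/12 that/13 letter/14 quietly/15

4

The displaced element is "what" (word 1).
It functions as the direct object of "approved", so the gap sits immediately after word 4 ("approved").
Base order: Hugo had approved what while Vera had confirmed that Emma had described that letter quietly.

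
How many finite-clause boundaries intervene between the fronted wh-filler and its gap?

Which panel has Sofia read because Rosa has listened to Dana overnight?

0

"which panel" originates inside the matrix clause — no clause boundary is crossed.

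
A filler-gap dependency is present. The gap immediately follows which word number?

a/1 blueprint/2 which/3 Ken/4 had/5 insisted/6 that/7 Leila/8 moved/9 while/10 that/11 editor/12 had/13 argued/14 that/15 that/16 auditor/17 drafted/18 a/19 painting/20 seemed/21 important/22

The displaced element is "a blueprint" (word 2).
It is linked across 1 clause boundary (that).
It functions as the direct object of "moved", so the gap sits immediately after word 9 ("moved").
Base order: Ken had insisted that Leila moved a blueprint while that editor had argued that that auditor drafted a painting.

9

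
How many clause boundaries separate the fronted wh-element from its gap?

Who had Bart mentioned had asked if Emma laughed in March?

"who" is extracted from the subject of "asked".
Boundaries crossed, outermost first: [Ø] — 1 in total.

1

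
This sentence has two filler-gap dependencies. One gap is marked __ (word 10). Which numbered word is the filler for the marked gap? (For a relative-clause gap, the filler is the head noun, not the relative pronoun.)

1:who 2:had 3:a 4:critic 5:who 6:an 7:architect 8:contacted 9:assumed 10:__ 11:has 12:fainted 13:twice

The marked gap is the subject of "fainted".
Its filler is the fronted wh-phrase "who", at word 1.
(The other dependency links word 4 to a gap after word 8.)

1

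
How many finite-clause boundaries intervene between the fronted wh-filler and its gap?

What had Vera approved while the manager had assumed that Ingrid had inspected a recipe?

0

"what" originates inside the matrix clause — no clause boundary is crossed.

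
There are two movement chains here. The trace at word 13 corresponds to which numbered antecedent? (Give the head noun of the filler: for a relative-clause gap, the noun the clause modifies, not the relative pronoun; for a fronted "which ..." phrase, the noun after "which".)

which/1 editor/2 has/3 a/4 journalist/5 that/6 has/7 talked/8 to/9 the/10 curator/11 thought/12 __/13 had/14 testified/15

2

The marked gap is the subject of "testified".
Its filler is the fronted wh-phrase "which editor", at word 2.
(The other dependency links word 5 to a gap after word 6.)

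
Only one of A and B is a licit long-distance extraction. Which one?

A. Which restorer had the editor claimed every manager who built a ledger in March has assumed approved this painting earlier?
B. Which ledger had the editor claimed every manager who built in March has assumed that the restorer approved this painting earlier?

In B, the wh-phrase is extracted from inside a complex-NP island (relative clause) (introduced by "who"), which blocks movement.
In A, the extraction path crosses only that-complement boundaries, which are transparent.
So A is grammatical.

A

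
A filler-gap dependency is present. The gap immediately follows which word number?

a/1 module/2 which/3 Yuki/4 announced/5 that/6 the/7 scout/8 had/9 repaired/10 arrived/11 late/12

10

The displaced element is "a module" (word 2).
It is linked across 1 clause boundary (that).
It functions as the direct object of "repaired", so the gap sits immediately after word 10 ("repaired").
Base order: Yuki announced that the scout had repaired a module.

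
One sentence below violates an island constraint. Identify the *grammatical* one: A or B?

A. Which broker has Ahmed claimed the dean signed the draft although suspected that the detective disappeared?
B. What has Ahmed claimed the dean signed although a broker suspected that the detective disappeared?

B

In A, the wh-phrase is extracted from inside an adjunct island (introduced by "although"), which blocks movement.
In B, the extraction path crosses only that-complement boundaries, which are transparent.
So B is grammatical.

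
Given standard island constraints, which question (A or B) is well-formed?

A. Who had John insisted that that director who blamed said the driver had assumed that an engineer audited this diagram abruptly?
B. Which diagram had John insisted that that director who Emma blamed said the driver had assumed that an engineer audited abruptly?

B

In A, the wh-phrase is extracted from inside a complex-NP island (relative clause) (introduced by "who"), which blocks movement.
In B, the extraction path crosses only that-complement boundaries, which are transparent.
So B is grammatical.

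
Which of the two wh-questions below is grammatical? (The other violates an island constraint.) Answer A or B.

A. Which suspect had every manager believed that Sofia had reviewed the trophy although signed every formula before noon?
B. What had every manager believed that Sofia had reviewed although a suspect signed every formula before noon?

In A, the wh-phrase is extracted from inside an adjunct island (introduced by "although"), which blocks movement.
In B, the extraction path crosses only that-complement boundaries, which are transparent.
So B is grammatical.

B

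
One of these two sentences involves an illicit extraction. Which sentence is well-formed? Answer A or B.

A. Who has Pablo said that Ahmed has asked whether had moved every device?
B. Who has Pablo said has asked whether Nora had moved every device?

B

In A, the wh-phrase is extracted from inside a wh-island (introduced by "whether"), which blocks movement.
In B, the extraction path crosses only that-complement boundaries, which are transparent.
So B is grammatical.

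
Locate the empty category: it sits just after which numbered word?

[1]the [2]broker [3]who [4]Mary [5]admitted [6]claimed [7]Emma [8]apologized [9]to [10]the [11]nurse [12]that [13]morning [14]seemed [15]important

The displaced element is "the broker" (word 2).
It is linked across 1 clause boundary (Ø).
It functions as the subject of "claimed", so the gap sits immediately after word 5 ("admitted").
Base order: Mary admitted that the broker claimed Emma apologized to the nurse that morning.

5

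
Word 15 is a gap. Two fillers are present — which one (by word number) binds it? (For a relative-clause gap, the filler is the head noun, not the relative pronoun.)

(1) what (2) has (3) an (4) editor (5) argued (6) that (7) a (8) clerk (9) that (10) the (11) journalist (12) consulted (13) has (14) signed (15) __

The marked gap is the direct object of "signed".
Its filler is the fronted wh-phrase "what", at word 1.
(The other dependency links word 8 to a gap after word 12.)

1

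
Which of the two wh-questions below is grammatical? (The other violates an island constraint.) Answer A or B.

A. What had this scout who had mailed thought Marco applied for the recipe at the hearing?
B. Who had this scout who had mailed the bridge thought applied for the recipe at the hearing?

B

In A, the wh-phrase is extracted from inside a complex-NP island (relative clause) (introduced by "who"), which blocks movement.
In B, the extraction path crosses only that-complement boundaries, which are transparent.
So B is grammatical.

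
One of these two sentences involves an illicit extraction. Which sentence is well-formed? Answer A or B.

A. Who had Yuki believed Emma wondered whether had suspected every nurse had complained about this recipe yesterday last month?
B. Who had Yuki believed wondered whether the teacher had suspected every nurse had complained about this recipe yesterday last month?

In A, the wh-phrase is extracted from inside a wh-island (introduced by "whether"), which blocks movement.
In B, the extraction path crosses only that-complement boundaries, which are transparent.
So B is grammatical.

B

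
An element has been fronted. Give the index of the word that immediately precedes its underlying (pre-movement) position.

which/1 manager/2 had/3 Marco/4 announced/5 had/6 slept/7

The displaced element is "which manager" (word 2).
It is linked across 1 clause boundary (Ø).
It functions as the subject of "slept", so the gap sits immediately after word 5 ("announced").
Base order: Marco had announced which manager had slept.

5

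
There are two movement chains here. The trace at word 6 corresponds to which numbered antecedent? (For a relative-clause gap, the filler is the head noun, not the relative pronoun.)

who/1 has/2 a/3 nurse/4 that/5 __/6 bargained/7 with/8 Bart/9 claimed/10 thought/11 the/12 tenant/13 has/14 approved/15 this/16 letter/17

4

The marked gap is inside the relative clause, the subject of "bargained".
Its filler is the head noun "nurse" (via "that"), at word 4.
(The other dependency links word 1 to a gap after word 10.)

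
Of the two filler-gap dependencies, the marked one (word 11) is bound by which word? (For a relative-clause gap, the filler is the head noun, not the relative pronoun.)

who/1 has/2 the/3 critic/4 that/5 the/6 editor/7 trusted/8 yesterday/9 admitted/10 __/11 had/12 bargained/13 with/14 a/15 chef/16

1

The marked gap is the subject of "bargained".
Its filler is the fronted wh-phrase "who", at word 1.
(The other dependency links word 4 to a gap after word 8.)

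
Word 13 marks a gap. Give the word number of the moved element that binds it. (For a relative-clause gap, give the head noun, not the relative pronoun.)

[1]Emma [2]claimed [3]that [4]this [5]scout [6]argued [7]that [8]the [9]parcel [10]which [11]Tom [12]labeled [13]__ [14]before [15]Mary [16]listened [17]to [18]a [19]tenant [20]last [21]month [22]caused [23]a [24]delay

The gap at 13 is the object of "labeled", inside a relative clause.
The relative pronoun is "which" (word 10); it is bound by the head noun immediately before it.
Its filler is the head noun "parcel", at word 9.

9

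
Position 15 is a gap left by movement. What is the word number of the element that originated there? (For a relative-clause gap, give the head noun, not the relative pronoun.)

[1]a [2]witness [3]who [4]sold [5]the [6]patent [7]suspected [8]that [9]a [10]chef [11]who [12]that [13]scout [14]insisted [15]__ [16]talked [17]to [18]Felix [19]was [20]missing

10

The gap at 15 is the subject of "talked", inside a relative clause.
The relative pronoun is "who" (word 11); it is bound by the head noun immediately before it.
Its filler is the head noun "chef", at word 10.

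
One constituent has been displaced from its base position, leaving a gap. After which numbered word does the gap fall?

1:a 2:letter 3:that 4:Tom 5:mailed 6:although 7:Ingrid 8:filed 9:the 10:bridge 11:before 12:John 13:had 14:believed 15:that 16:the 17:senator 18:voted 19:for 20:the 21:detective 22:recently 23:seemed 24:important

5

The displaced element is "a letter" (word 2).
It functions as the direct object of "mailed", so the gap sits immediately after word 5 ("mailed").
Base order: Tom mailed a letter although Ingrid filed the bridge before John had believed that the senator voted for the detective recently.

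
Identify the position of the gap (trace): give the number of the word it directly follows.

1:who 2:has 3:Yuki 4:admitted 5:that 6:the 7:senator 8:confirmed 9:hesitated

8

The displaced element is "who" (word 1).
It is linked across 2 clause boundaries (that → Ø).
It functions as the subject of "hesitated", so the gap sits immediately after word 8 ("confirmed").
Base order: Yuki has admitted that the senator confirmed who hesitated.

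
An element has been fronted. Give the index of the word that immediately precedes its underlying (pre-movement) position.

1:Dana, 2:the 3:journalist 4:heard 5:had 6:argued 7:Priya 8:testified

4

The displaced element is "Dana" (word 1).
It is linked across 1 clause boundary (Ø).
It functions as the subject of "argued", so the gap sits immediately after word 4 ("heard").
Base order: The journalist heard that Dana had argued Priya testified.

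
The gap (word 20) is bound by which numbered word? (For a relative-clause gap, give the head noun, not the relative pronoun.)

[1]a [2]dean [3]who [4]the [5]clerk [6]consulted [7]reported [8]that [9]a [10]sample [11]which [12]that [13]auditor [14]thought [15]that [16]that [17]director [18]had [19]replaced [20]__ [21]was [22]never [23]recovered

The gap at 20 is the object of "replaced", inside a relative clause.
The relative pronoun is "which" (word 11); it is bound by the head noun immediately before it.
Its filler is the head noun "sample", at word 10.

10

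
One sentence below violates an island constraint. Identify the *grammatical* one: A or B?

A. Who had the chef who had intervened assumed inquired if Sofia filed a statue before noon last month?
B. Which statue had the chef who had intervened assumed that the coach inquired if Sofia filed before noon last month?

In B, the wh-phrase is extracted from inside a wh-island (introduced by "if"), which blocks movement.
In A, the extraction path crosses only that-complement boundaries, which are transparent.
So A is grammatical.

A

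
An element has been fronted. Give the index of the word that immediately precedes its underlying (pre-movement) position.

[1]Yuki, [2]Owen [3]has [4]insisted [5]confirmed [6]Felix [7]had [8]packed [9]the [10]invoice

4

The displaced element is "Yuki" (word 1).
It is linked across 1 clause boundary (Ø).
It functions as the subject of "confirmed", so the gap sits immediately after word 4 ("insisted").
Base order: Owen has insisted that Yuki confirmed Felix had packed the invoice.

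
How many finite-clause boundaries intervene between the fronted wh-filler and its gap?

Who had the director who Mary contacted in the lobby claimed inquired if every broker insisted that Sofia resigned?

1

"who" is extracted from the subject of "inquired".
Boundaries crossed, outermost first: [Ø] — 1 in total.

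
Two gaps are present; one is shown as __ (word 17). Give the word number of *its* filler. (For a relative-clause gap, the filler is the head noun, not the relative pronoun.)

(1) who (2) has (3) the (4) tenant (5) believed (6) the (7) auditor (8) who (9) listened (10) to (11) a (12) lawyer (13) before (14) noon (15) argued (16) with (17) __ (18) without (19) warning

1

The marked gap is the object of the preposition "with" of "argued".
Its filler is the fronted wh-phrase "who", at word 1.
(The other dependency links word 7 to a gap after word 8.)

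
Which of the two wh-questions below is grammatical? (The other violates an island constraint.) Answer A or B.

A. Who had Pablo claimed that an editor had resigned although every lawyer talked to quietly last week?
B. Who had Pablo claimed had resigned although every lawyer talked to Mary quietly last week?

B

In A, the wh-phrase is extracted from inside an adjunct island (introduced by "although"), which blocks movement.
In B, the extraction path crosses only that-complement boundaries, which are transparent.
So B is grammatical.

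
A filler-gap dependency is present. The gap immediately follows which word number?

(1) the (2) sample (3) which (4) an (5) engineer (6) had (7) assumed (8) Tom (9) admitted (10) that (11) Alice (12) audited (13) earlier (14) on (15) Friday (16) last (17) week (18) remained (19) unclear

The displaced element is "the sample" (word 2).
It is linked across 2 clause boundaries (Ø → that).
It functions as the direct object of "audited", so the gap sits immediately after word 12 ("audited").
Base order: An engineer had assumed Tom admitted that Alice audited the sample earlier on Friday last week.

12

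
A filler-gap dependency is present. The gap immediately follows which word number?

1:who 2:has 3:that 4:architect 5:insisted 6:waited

5

The displaced element is "who" (word 1).
It is linked across 1 clause boundary (Ø).
It functions as the subject of "waited", so the gap sits immediately after word 5 ("insisted").
Base order: That architect has insisted that who waited.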